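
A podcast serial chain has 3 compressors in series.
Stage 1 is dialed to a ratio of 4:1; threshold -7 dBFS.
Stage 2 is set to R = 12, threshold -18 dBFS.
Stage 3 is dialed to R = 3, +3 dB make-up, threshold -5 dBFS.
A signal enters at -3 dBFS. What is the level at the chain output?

-14 dBFS

Stage 1: overshoot 4 dB → 4/4 = 1 dB → -6 dBFS.
Stage 2: overshoot 12 dB → 12/12 = 1 dB → -17 dBFS.
Stage 3: below threshold (-17 ≤ -5); passes unchanged; make-up brings it to -14 dBFS.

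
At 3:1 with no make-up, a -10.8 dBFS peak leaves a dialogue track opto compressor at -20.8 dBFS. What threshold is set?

Gain reduction = -10.8 − (-20.8) = 10 dB; output overshoot = GR / (R − 1) = 10 / 2 = 5 dB.
Threshold = output − output overshoot = -20.8 − 5 = -25.8 dBFS.

-25.8 dBFS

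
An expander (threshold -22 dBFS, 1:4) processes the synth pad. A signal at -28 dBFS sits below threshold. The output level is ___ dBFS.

Below threshold, a 1:4 expander applies gain = (4−1)×(T − x) of attenuation.
(4−1) × 6 = 18 dB, so output = -28 − 18 = -46 dBFS.

-46 dBFS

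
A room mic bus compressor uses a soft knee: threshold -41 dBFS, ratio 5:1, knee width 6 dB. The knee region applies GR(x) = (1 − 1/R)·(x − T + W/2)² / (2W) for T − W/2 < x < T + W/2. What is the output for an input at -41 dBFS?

x − T + W/2 = -41 − (-41) + 3 = 3.
GR = (1 − 1/5) × 3² / 12 = 0.8 × 9 / 12 = 0.6 dB.
Output = -41 − 0.6 = -41.6 dBFS.

-41.6 dBFS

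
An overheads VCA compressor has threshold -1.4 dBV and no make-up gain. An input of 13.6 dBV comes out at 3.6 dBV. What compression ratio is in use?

Input overshoot = 13.6 − (-1.4) = 15 dB; output overshoot = 3.6 − (-1.4) = 5 dB.
Ratio = 15 / 5 = 3.

3:1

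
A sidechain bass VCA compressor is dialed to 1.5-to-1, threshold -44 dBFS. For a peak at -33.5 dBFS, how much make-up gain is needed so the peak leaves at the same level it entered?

Without make-up, output = threshold + overshoot/1.5 = -44 + 7 = -37 dBFS.
Gap to target: 3.5 dB.

3.5 dB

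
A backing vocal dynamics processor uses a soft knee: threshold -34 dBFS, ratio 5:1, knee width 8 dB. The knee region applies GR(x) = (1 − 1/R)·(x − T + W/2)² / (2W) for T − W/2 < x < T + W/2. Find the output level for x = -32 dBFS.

x − T + W/2 = -32 − (-34) + 4 = 6.
GR = (1 − 1/5) × 6² / 16 = 0.8 × 36 / 16 = 1.8 dB.
Output = -32 − 1.8 = -33.8 dBFS.

-33.8 dBFS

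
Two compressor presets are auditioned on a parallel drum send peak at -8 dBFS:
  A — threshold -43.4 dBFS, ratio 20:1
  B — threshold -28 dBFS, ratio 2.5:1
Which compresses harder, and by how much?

A: overshoot 35.4 dB → output overshoot 1.77 dB → GR 33.63 dB.
B: overshoot 20 dB → output overshoot 8 dB → GR 12 dB.
A reduces 21.63 dB more.

A, by 21.63 dB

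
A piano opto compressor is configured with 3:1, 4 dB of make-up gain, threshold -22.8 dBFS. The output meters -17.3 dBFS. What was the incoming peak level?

-18.3 dBFS

Stripping the +4 dB make-up gives -21.3 dBFS at the gain stage.
That's 1.5 dB above the -22.8 dBFS threshold.
Before 3:1 compression the overshoot was 1.5 × 3 = 4.5 dB, so input = -22.8 + 4.5 = -18.3 dBFS.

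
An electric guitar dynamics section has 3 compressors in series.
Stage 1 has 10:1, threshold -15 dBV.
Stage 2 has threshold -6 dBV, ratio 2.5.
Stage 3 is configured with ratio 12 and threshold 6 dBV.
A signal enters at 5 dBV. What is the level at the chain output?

Stage 1: 20 dB above -15 dBV, reduced 10:1 to 2 dB above → -13 dBV.
Stage 2: below threshold (-13 ≤ -6); passes unchanged; output -13 dBV.
Stage 3: below threshold (-13 ≤ 6); passes unchanged; output -13 dBV.

-13 dBV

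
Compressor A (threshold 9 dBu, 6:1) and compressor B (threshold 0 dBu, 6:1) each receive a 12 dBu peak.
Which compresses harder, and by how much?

B, by 7.5 dB

A: 3 dB over, compressed to 0.5 dB over, so 2.5 dB of GR.
B: 12 dB over, compressed to 2 dB over, so 10 dB of GR.
B reduces 7.5 dB more.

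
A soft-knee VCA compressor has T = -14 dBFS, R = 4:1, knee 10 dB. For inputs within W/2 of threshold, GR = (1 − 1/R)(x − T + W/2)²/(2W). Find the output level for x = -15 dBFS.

x − T + W/2 = -15 − (-14) + 5 = 4.
GR = (1 − 1/4) × 4² / 20 = 0.75 × 16 / 20 = 0.6 dB.
Output = -15 − 0.6 = -15.6 dBFS.

-15.6 dBFS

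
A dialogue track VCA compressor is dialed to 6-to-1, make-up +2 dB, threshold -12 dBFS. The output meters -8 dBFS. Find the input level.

Before make-up, the level was -8 − 2 = -10 dBFS.
The compressed level sits -10 − (-12) = 2 dB over threshold.
Undo the ratio: input overshoot = 2 × 6 = 12 dB, giving input = 0 dBFS.

0 dBFS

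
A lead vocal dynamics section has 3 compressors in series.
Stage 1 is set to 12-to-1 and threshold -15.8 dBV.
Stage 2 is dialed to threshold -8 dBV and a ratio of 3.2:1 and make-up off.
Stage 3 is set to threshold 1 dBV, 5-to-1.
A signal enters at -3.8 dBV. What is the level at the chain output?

-14.8 dBV

Stage 1: -3.8 dBV is 12 dB over -15.8 dBV; at 12:1 that becomes 1 dB over, giving -14.8 dBV.
Stage 2: -14.8 dBV ≤ -8 dBV, so stage 2 doesn't engage; output -14.8 dBV.
Stage 3: below threshold (-14.8 ≤ 1); passes unchanged; output -14.8 dBV.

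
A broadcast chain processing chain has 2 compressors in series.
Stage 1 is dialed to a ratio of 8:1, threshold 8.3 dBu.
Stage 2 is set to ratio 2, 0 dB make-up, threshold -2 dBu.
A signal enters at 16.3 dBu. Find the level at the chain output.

3.65 dBu

Stage 1: 16.3 dBu is 8 dB over 8.3 dBu; at 8:1 that becomes 1 dB over, giving 9.3 dBu.
Stage 2: 11.3 dB above -2 dBu, reduced 2:1 to 5.65 dB above → 3.65 dBu.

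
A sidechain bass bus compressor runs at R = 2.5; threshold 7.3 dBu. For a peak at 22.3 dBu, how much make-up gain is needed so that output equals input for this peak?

9 dB

Without make-up, output = threshold + overshoot/2.5 = 7.3 + 6 = 13.3 dBu.
Gap to target: 9 dB.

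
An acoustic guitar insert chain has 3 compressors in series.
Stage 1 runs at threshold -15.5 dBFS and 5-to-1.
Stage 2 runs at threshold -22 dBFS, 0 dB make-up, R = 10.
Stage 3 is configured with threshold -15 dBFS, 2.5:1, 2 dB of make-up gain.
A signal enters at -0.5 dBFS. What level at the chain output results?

Stage 1: overshoot 15 dB → 15/5 = 3 dB → -12.5 dBFS.
Stage 2: 9.5 dB above -22 dBFS, reduced 10:1 to 0.95 dB above → -21.05 dBFS.
Stage 3: -21.05 dBFS ≤ -15 dBFS, so stage 3 doesn't engage; make-up brings it to -19.05 dBFS.

-19.05 dBFS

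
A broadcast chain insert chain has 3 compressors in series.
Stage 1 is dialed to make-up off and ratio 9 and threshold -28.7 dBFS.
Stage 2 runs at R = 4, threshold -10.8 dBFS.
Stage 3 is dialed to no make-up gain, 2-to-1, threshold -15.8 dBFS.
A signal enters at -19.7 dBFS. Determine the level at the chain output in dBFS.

-27.7 dBFS

Stage 1: overshoot 9 dB → 9/9 = 1 dB → -27.7 dBFS.
Stage 2: -27.7 dBFS is at or below the -10.8 dBFS threshold — no compression; output -27.7 dBFS.
Stage 3: -27.7 dBFS ≤ -15.8 dBFS, so stage 3 doesn't engage; output -27.7 dBFS.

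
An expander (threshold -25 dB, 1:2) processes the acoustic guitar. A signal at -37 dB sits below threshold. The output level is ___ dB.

Undershoot = (-25) − (-37) = 12 dB.
At 1:2, that expands to 24 dB under threshold.
Output = -25 − 24 = -49 dB.

-49 dB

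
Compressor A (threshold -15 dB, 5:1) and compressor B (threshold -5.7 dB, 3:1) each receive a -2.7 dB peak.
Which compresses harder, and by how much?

A: GR = 12.3 − 12.3/5 = 9.84 dB.
B: GR = 3 − 3/3 = 2 dB.
Difference: 7.84 dB in favour of A.

A, by 7.84 dB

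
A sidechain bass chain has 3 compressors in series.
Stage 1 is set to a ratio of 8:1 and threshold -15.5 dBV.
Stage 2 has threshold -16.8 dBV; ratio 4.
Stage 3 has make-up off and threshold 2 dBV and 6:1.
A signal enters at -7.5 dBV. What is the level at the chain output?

Stage 1: 8 dB above -15.5 dBV, reduced 8:1 to 1 dB above → -14.5 dBV.
Stage 2: -14.5 dBV is 2.3 dB over -16.8 dBV; at 4:1 that becomes 0.575 dB over, giving -16.225 dBV.
Stage 3: -16.225 dBV is at or below the 2 dBV threshold — no compression; output -16.225 dBV.

-16.225 dBV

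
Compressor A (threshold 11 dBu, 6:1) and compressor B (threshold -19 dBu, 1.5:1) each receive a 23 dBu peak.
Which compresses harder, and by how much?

A: GR = 12 − 12/6 = 10 dB.
B: GR = 42 − 42/1.5 = 14 dB.
B reduces 4 dB more.

B, by 4 dB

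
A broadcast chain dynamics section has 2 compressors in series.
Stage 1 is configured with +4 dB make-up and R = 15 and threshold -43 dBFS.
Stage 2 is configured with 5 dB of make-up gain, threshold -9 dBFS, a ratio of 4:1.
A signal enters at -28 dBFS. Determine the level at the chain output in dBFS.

-33 dBFS

Stage 1: 15 dB above -43 dBFS, reduced 15:1 to 1 dB above → -42 dBFS; +4 dB make-up → -38 dBFS.
Stage 2: -38 dBFS is at or below the -9 dBFS threshold — no compression; make-up brings it to -33 dBFS.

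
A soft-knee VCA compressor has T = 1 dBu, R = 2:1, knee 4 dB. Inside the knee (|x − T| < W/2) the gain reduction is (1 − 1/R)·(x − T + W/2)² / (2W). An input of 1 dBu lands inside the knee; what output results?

0.75 dBu

x − T + W/2 = 1 − 1 + 2 = 2.
GR = (1 − 1/2) × 2² / 8 = 0.5 × 4 / 8 = 0.25 dB.
Output = 1 − 0.25 = 0.75 dBu.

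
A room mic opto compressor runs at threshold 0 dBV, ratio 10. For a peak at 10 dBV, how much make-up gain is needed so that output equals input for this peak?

9 dB

The peak compresses to 0 + 10/10 = 1 dBV.
To reach 10 dBV requires 10 − 1 = 9 dB of make-up.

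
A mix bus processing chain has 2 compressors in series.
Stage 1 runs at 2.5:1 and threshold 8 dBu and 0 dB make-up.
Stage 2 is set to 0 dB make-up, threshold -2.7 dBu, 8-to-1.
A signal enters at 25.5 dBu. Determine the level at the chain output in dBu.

Stage 1: overshoot 17.5 dB → 17.5/2.5 = 7 dB → 15 dBu.
Stage 2: 17.7 dB above -2.7 dBu, reduced 8:1 to 2.2125 dB above → -0.4875 dBu.

-0.4875 dBu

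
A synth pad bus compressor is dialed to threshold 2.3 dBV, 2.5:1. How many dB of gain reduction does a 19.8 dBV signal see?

The signal is 17.5 dB above threshold.
At 2.5:1, output sits 17.5/2.5 = 7 dB above threshold.
GR = overshoot in − overshoot out = 17.5 − 7 = 10.5 dB.

10.5 dB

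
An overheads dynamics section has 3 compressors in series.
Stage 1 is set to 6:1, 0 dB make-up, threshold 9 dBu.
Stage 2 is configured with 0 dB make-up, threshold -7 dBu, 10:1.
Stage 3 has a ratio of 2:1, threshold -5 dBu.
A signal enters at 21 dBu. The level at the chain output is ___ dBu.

-5.2 dBu

Stage 1: 12 dB above 9 dBu, reduced 6:1 to 2 dB above → 11 dBu.
Stage 2: 18 dB above -7 dBu, reduced 10:1 to 1.8 dB above → -5.2 dBu.
Stage 3: -5.2 dBu ≤ -5 dBu, so stage 3 doesn't engage; output -5.2 dBu.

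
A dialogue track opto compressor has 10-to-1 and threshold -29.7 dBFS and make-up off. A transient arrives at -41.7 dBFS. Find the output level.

-41.7 dBFS is 12 dB below the -29.7 dBFS threshold, so no gain reduction is applied.
Output = input = -41.7 dBFS.

-41.7 dBFS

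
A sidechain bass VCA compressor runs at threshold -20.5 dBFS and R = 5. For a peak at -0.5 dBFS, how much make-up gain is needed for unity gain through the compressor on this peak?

The peak compresses to -20.5 + 20/5 = -16.5 dBFS.
To reach -0.5 dBFS requires -0.5 − (-16.5) = 16 dB of make-up.

16 dB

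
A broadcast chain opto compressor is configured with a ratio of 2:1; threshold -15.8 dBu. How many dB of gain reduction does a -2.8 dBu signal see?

-2.8 dBu exceeds the threshold by 13 dB.
A 2:1 ratio leaves 6.5 dB of that excess.
So the signal is attenuated by 13 − 6.5 = 6.5 dB.

6.5 dB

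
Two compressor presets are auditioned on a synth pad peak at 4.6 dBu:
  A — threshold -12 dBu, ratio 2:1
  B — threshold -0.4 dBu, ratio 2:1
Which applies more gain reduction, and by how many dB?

A, by 5.8 dB

A: 16.6 dB over, compressed to 8.3 dB over, so 8.3 dB of GR.
B: 5 dB over, compressed to 2.5 dB over, so 2.5 dB of GR.
A applies 5.8 dB more gain reduction.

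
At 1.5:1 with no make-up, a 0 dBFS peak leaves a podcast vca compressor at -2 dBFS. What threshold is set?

-6 dBFS

Input is 6 dB above T (since output overshoot × R = input overshoot: (-2 − T)·1.5 = 0 − T gives T = -6 dBFS).
Check: -6 + (0 − (-6))/1.5 = -6 + 4 = -2 dBFS. ✓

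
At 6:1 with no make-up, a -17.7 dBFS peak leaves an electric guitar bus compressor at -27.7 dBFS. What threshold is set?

-29.7 dBFS

Let T be the threshold. Output overshoot = (input overshoot)/R, so -27.7 − T = (-17.7 − T)/6.
6·(-27.7 − T) = -17.7 − T → 5·T = -166.2 − (-17.7) = -148.5.
T = -148.5/5 = -29.7 dBFS.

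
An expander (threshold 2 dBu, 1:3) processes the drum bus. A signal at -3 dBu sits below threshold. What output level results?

The input is 5 dB below the 2 dBu threshold.
A 1:3 expander multiplies undershoot by 3: 5 × 3 = 15 dB below threshold.
Output = 2 − 15 = -13 dBu.

-13 dBu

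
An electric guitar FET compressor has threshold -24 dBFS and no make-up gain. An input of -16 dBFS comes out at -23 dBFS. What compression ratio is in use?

8:1

Input overshoot = -16 − (-24) = 8 dB; output overshoot = -23 − (-24) = 1 dB.
Ratio = 8 / 1 = 8.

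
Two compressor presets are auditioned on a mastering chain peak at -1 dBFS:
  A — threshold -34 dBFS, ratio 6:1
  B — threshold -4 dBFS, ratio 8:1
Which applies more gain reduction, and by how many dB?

A, by 24.875 dB

A: overshoot 33 dB → output overshoot 5.5 dB → GR 27.5 dB.
B: overshoot 3 dB → output overshoot 0.375 dB → GR 2.625 dB.
A applies 24.875 dB more gain reduction.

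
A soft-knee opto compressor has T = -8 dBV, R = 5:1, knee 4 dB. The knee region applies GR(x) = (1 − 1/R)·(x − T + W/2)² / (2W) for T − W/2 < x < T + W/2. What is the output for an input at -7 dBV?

-7.9 dBV

x − T + W/2 = -7 − (-8) + 2 = 3.
GR = (1 − 1/5) × 3² / 8 = 0.8 × 9 / 8 = 0.9 dB.
Output = -7 − 0.9 = -7.9 dBV.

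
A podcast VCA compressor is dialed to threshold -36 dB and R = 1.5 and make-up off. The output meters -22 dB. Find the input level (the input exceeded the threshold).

That's 14 dB above the -36 dB threshold.
Before 1.5:1 compression the overshoot was 14 × 1.5 = 21 dB, so input = -36 + 21 = -15 dB.

-15 dB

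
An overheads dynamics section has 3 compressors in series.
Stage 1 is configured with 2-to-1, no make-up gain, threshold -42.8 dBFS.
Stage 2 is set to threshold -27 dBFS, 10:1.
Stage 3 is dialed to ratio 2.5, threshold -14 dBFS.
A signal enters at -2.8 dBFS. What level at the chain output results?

-26.58 dBFS

Stage 1: overshoot 40 dB → 40/2 = 20 dB → -22.8 dBFS.
Stage 2: -22.8 dBFS is 4.2 dB over -27 dBFS; at 10:1 that becomes 0.42 dB over, giving -26.58 dBFS.
Stage 3: below threshold (-26.58 ≤ -14); passes unchanged; output -26.58 dBFS.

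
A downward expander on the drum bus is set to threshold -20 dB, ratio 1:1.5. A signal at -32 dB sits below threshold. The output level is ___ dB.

Undershoot = (-20) − (-32) = 12 dB.
At 1:1.5, that expands to 18 dB under threshold.
Output = -20 − 18 = -38 dB.

-38 dB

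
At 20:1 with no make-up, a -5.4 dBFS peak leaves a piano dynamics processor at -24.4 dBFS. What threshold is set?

-25.4 dBFS

Gain reduction = -5.4 − (-24.4) = 19 dB; output overshoot = GR / (R − 1) = 19 / 19 = 1 dB.
Threshold = output − output overshoot = -24.4 − 1 = -25.4 dBFS.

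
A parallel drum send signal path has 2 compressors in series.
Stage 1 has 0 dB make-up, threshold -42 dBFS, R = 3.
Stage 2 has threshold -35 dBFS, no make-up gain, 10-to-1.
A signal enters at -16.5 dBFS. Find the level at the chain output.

-34.85 dBFS

Stage 1: overshoot 25.5 dB → 25.5/3 = 8.5 dB → -33.5 dBFS.
Stage 2: 1.5 dB above -35 dBFS, reduced 10:1 to 0.15 dB above → -34.85 dBFS.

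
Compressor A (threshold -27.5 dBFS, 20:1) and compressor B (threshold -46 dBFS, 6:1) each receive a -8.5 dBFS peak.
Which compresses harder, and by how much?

A: overshoot 19 dB → output overshoot 0.95 dB → GR 18.05 dB.
B: overshoot 37.5 dB → output overshoot 6.25 dB → GR 31.25 dB.
B applies 13.2 dB more gain reduction.

B, by 13.2 dB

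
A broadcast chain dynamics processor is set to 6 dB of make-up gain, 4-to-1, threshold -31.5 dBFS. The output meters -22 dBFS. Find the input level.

Stripping the +6 dB make-up gives -28 dBFS at the gain stage.
The compressed level sits -28 − (-31.5) = 3.5 dB over threshold.
Before 4:1 compression the overshoot was 3.5 × 4 = 14 dB, so input = -31.5 + 14 = -17.5 dBFS.

-17.5 dBFS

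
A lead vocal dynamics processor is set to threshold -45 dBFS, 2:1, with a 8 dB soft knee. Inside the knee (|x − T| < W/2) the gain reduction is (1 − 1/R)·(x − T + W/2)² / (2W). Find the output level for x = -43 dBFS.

-44.125 dBFS

x − T + W/2 = -43 − (-45) + 4 = 6.
GR = (1 − 1/2) × 6² / 16 = 0.5 × 36 / 16 = 1.125 dB.
Output = -43 − 1.125 = -44.125 dBFS.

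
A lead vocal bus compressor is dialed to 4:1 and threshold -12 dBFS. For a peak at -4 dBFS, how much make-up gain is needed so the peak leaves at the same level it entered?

Without make-up, output = threshold + overshoot/4 = -12 + 2 = -10 dBFS.
Gap to target: 6 dB.

6 dB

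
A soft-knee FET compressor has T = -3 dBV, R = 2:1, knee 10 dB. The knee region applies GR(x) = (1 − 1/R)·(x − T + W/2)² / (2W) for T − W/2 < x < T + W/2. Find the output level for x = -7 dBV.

x − T + W/2 = -7 − (-3) + 5 = 1.
GR = (1 − 1/2) × 1² / 20 = 0.5 × 1 / 20 = 0.025 dB.
Output = -7 − 0.025 = -7.025 dBV.

-7.025 dBV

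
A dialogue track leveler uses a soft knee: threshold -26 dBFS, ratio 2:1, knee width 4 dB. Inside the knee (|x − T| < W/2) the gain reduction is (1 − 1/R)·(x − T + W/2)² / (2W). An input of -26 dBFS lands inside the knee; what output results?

x − T + W/2 = -26 − (-26) + 2 = 2.
GR = (1 − 1/2) × 2² / 8 = 0.5 × 4 / 8 = 0.25 dB.
Output = -26 − 0.25 = -26.25 dBFS.

-26.25 dBFS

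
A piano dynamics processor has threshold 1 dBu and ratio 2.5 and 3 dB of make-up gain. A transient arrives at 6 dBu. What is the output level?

The input is 5 dB above the 1 dBu threshold.
The 5 dB excess becomes 2 dB after 2.5:1 reduction.
Output = 1 + 2 = 3 dBu; make-up adds 3 dB, giving 6 dBu.

6 dBu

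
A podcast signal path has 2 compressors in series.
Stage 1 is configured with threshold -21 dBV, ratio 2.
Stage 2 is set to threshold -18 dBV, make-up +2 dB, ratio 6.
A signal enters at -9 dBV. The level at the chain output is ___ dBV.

Stage 1: overshoot 12 dB → 12/2 = 6 dB → -15 dBV.
Stage 2: 3 dB above -18 dBV, reduced 6:1 to 0.5 dB above → -17.5 dBV; +2 dB make-up → -15.5 dBV.

-15.5 dBV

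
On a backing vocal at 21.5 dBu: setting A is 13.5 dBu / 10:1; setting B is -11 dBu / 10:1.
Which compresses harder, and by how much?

A: overshoot 8 dB → output overshoot 0.8 dB → GR 7.2 dB.
B: overshoot 32.5 dB → output overshoot 3.25 dB → GR 29.25 dB.
B reduces 22.05 dB more.

B, by 22.05 dB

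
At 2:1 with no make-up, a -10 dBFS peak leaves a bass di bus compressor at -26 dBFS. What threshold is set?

Let T be the threshold. Output overshoot = (input overshoot)/R, so -26 − T = (-10 − T)/2.
2·(-26 − T) = -10 − T → 1·T = -52 − (-10) = -42.
T = -42/1 = -42 dBFS.

-42 dBFS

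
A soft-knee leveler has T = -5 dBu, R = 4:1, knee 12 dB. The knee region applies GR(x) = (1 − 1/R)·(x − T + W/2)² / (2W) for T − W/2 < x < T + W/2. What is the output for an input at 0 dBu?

-3.78125 dBu

x − T + W/2 = 0 − (-5) + 6 = 11.
GR = (1 − 1/4) × 11² / 24 = 0.75 × 121 / 24 = 3.78125 dB.
Output = 0 − 3.78125 = -3.78125 dBu.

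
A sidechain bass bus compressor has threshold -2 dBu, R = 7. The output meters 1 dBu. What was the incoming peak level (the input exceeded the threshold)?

The compressed level sits 1 − (-2) = 3 dB over threshold.
Undo the ratio: input overshoot = 3 × 7 = 21 dB, giving input = 19 dBu.

19 dBu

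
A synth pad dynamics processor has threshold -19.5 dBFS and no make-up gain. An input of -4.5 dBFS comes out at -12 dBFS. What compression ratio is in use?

2:1

Input overshoot = -4.5 − (-19.5) = 15 dB; output overshoot = -12 − (-19.5) = 7.5 dB.
Ratio = 15 / 7.5 = 2.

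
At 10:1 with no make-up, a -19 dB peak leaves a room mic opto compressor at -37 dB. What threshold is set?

-39 dB

Let T be the threshold. Output overshoot = (input overshoot)/R, so -37 − T = (-19 − T)/10.
10·(-37 − T) = -19 − T → 9·T = -370 − (-19) = -351.
T = -351/9 = -39 dB.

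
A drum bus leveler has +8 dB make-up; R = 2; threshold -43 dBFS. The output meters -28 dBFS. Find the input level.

Stripping the +8 dB make-up gives -36 dBFS at the gain stage.
That's 7 dB above the -43 dBFS threshold.
Before 2:1 compression the overshoot was 7 × 2 = 14 dB, so input = -43 + 14 = -29 dBFS.

-29 dBFS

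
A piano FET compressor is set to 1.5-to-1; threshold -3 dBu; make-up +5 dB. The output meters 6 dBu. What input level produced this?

3 dBu

Remove make-up: 6 − 5 = 1 dBu.
Post-compression overshoot = 1 − (-3) = 4 dB.
Undo the ratio: input overshoot = 4 × 1.5 = 6 dB, giving input = 3 dBu.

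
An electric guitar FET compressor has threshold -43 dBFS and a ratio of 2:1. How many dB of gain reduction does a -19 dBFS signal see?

-19 dBFS exceeds the threshold by 24 dB.
A 2:1 ratio leaves 12 dB of that excess.
Gain reduction = 24 − 12 = 12 dB.

12 dB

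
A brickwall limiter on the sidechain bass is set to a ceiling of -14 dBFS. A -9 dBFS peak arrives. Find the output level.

A brickwall limiter is an ∞:1 compressor: any input above the ceiling is clamped to -14 dBFS.

-14 dBFS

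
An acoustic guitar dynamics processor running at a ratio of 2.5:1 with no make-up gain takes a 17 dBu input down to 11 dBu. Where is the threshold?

7 dBu

Let T be the threshold. Output overshoot = (input overshoot)/R, so 11 − T = (17 − T)/2.5.
2.5·(11 − T) = 17 − T → 1.5·T = 27.5 − 17 = 10.5.
T = 10.5/1.5 = 7 dBu.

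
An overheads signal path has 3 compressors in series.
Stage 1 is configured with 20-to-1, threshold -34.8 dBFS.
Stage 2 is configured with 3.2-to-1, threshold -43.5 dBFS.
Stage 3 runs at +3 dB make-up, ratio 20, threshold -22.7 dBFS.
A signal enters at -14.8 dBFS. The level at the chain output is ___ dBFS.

Stage 1: 20 dB above -34.8 dBFS, reduced 20:1 to 1 dB above → -33.8 dBFS.
Stage 2: overshoot 9.7 dB → 9.7/3.2 = 3.03125 dB → -40.46875 dBFS.
Stage 3: -40.46875 dBFS is at or below the -22.7 dBFS threshold — no compression; make-up brings it to -37.46875 dBFS.

-37.46875 dBFS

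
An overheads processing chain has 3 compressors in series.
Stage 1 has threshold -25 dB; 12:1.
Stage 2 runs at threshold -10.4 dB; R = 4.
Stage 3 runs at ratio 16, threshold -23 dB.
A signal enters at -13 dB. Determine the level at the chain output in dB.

Stage 1: -13 dB is 12 dB over -25 dB; at 12:1 that becomes 1 dB over, giving -24 dB.
Stage 2: -24 dB ≤ -10.4 dB, so stage 2 doesn't engage; output -24 dB.
Stage 3: below threshold (-24 ≤ -23); passes unchanged; output -24 dB.

-24 dB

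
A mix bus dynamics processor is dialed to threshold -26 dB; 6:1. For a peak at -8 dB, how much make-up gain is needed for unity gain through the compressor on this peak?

Overshoot 18 dB → 18/6 = 3 dB after compression, so the compressed level is -26 + 3 = -23 dB.
Make-up = target − compressed = -8 − (-23) = 15 dB.

15 dB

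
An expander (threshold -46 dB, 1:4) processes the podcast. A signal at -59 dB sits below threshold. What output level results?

Undershoot = (-46) − (-59) = 13 dB.
At 1:4, that expands to 52 dB under threshold.
Output = -46 − 52 = -98 dB.

-98 dB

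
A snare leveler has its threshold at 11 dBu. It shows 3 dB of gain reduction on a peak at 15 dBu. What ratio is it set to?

4:1

Input overshoot = 15 − 11 = 4 dB.
Output overshoot = 4 − 3 = 1 dB.
Ratio = input overshoot / output overshoot = 4 / 1 = 4.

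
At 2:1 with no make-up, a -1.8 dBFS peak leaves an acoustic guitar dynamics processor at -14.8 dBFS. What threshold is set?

Input is 26 dB above T (since output overshoot × R = input overshoot: (-14.8 − T)·2 = -1.8 − T gives T = -27.8 dBFS).
Check: -27.8 + (-1.8 − (-27.8))/2 = -27.8 + 13 = -14.8 dBFS. ✓

-27.8 dBFS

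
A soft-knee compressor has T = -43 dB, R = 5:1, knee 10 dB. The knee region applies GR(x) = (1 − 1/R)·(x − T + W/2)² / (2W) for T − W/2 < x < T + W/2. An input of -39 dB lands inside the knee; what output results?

x − T + W/2 = -39 − (-43) + 5 = 9.
GR = (1 − 1/5) × 9² / 20 = 0.8 × 81 / 20 = 3.24 dB.
Output = -39 − 3.24 = -42.24 dB.

-42.24 dB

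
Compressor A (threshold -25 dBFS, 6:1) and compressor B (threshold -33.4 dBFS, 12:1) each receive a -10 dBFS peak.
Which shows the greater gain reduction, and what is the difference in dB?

B, by 8.95 dB

A: overshoot 15 dB → output overshoot 2.5 dB → GR 12.5 dB.
B: overshoot 23.4 dB → output overshoot 1.95 dB → GR 21.45 dB.
Difference: 8.95 dB in favour of B.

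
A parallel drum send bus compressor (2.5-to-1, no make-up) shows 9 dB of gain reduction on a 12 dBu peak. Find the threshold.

Input is 15 dB above T (since output overshoot × R = input overshoot: (3 − T)·2.5 = 12 − T gives T = -3 dBu).
Check: -3 + (12 − (-3))/2.5 = -3 + 6 = 3 dBu. ✓

-3 dBu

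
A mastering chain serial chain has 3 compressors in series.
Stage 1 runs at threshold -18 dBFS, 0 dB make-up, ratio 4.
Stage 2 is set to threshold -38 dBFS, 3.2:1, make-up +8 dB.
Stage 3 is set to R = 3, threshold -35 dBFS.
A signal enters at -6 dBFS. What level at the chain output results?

Stage 1: overshoot 12 dB → 12/4 = 3 dB → -15 dBFS.
Stage 2: -15 dBFS is 23 dB over -38 dBFS; at 3.2:1 that becomes 7.1875 dB over, giving -30.8125 dBFS; +8 dB make-up → -22.8125 dBFS.
Stage 3: 12.1875 dB above -35 dBFS, reduced 3:1 to 4.0625 dB above → -30.9375 dBFS.

-30.9375 dBFS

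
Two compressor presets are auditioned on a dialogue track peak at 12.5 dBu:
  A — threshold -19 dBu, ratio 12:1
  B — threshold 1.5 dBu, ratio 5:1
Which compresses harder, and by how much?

A: overshoot 31.5 dB → output overshoot 2.625 dB → GR 28.875 dB.
B: overshoot 11 dB → output overshoot 2.2 dB → GR 8.8 dB.
A reduces 20.075 dB more.

A, by 20.075 dB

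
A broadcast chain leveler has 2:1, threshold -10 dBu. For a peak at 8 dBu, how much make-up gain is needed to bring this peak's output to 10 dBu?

Overshoot 18 dB → 18/2 = 9 dB after compression, so the compressed level is -10 + 9 = -1 dBu.
Make-up = target − compressed = 10 − (-1) = 11 dB.

11 dB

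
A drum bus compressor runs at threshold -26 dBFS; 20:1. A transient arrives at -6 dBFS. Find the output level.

-25 dBFS

Overshoot: -6 − (-26) = 20 dB.
The 20 dB excess becomes 1 dB after 20:1 reduction.
That puts the output at -25 dBFS.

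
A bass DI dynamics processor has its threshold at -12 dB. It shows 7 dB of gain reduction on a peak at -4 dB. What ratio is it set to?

8:1

Input overshoot = -4 − (-12) = 8 dB.
Output overshoot = 8 − 7 = 1 dB.
Ratio = input overshoot / output overshoot = 8 / 1 = 8.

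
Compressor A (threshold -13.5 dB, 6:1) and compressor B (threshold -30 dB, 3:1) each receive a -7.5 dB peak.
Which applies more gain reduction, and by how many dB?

B, by 10 dB

A: overshoot 6 dB → output overshoot 1 dB → GR 5 dB.
B: overshoot 22.5 dB → output overshoot 7.5 dB → GR 15 dB.
B reduces 10 dB more.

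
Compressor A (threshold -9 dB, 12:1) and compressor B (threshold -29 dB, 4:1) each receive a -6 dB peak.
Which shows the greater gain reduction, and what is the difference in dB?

B, by 14.5 dB

A: overshoot 3 dB → output overshoot 0.25 dB → GR 2.75 dB.
B: overshoot 23 dB → output overshoot 5.75 dB → GR 17.25 dB.
B reduces 14.5 dB more.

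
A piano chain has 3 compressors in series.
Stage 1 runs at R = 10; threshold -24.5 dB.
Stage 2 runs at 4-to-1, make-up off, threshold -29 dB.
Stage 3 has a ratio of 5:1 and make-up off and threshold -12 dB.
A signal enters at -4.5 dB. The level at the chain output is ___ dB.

-27.375 dB

Stage 1: 20 dB above -24.5 dB, reduced 10:1 to 2 dB above → -22.5 dB.
Stage 2: -22.5 dB is 6.5 dB over -29 dB; at 4:1 that becomes 1.625 dB over, giving -27.375 dB.
Stage 3: below threshold (-27.375 ≤ -12); passes unchanged; output -27.375 dB.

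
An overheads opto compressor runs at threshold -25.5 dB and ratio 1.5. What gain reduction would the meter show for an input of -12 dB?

4.5 dB

The signal is 13.5 dB above threshold.
A 1.5:1 ratio leaves 9 dB of that excess.
So the signal is attenuated by 13.5 − 9 = 4.5 dB.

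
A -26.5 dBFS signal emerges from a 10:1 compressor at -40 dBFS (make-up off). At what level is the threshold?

-41.5 dBFS

Input is 15 dB above T (since output overshoot × R = input overshoot: (-40 − T)·10 = -26.5 − T gives T = -41.5 dBFS).
Check: -41.5 + (-26.5 − (-41.5))/10 = -41.5 + 1.5 = -40 dBFS. ✓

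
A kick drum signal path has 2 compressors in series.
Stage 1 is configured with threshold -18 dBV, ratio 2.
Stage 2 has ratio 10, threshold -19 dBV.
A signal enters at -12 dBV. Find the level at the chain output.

-18.6 dBV

Stage 1: overshoot 6 dB → 6/2 = 3 dB → -15 dBV.
Stage 2: overshoot 4 dB → 4/10 = 0.4 dB → -18.6 dBV.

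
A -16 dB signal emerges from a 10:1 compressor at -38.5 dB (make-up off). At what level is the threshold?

Let T be the threshold. Output overshoot = (input overshoot)/R, so -38.5 − T = (-16 − T)/10.
10·(-38.5 − T) = -16 − T → 9·T = -385 − (-16) = -369.
T = -369/9 = -41 dB.

-41 dB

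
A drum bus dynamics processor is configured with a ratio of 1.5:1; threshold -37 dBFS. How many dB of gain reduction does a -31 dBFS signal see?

2 dB

The signal is 6 dB above threshold.
A 1.5:1 ratio leaves 4 dB of that excess.
Gain reduction = 6 − 4 = 2 dB.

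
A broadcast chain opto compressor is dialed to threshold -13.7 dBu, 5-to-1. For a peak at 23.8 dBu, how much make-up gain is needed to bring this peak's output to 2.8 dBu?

Without make-up, output = threshold + overshoot/5 = -13.7 + 7.5 = -6.2 dBu.
Gap to target: 9 dB.

9 dB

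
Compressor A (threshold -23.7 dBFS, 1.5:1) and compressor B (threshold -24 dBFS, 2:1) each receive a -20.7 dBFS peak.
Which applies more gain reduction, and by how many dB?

A: 3 dB over, compressed to 2 dB over, so 1 dB of GR.
B: 3.3 dB over, compressed to 1.65 dB over, so 1.65 dB of GR.
B applies 0.65 dB more gain reduction.

B, by 0.65 dB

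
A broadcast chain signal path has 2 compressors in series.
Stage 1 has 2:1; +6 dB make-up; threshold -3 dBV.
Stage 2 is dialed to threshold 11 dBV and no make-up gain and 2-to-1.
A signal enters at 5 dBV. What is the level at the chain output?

Stage 1: 5 dBV is 8 dB over -3 dBV; at 2:1 that becomes 4 dB over, giving 1 dBV; +6 dB make-up → 7 dBV.
Stage 2: 7 dBV is at or below the 11 dBV threshold — no compression; output 7 dBV.

7 dBV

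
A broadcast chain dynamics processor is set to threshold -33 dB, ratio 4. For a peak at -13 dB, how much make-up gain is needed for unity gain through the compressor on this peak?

Without make-up, output = threshold + overshoot/4 = -33 + 5 = -28 dB.
Gap to target: 15 dB.

15 dB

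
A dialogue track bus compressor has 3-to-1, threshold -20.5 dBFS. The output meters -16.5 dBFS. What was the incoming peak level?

That's 4 dB above the -20.5 dBFS threshold.
Before 3:1 compression the overshoot was 4 × 3 = 12 dB, so input = -20.5 + 12 = -8.5 dBFS.

-8.5 dBFS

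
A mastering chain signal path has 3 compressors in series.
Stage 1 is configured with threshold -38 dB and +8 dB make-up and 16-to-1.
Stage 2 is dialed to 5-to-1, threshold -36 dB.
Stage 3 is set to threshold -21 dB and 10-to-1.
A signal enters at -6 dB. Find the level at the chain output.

Stage 1: -6 dB is 32 dB over -38 dB; at 16:1 that becomes 2 dB over, giving -36 dB; +8 dB make-up → -28 dB.
Stage 2: overshoot 8 dB → 8/5 = 1.6 dB → -34.4 dB.
Stage 3: -34.4 dB is at or below the -21 dB threshold — no compression; output -34.4 dB.

-34.4 dB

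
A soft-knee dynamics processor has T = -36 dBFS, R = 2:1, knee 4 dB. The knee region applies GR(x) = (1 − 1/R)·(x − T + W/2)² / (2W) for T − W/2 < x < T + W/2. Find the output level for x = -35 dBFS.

x − T + W/2 = -35 − (-36) + 2 = 3.
GR = (1 − 1/2) × 3² / 8 = 0.5 × 9 / 8 = 0.5625 dB.
Output = -35 − 0.5625 = -35.5625 dBFS.

-35.5625 dBFS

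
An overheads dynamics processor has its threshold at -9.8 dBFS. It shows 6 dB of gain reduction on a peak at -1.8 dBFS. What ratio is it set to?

Input overshoot = -1.8 − (-9.8) = 8 dB.
Output overshoot = 8 − 6 = 2 dB.
Ratio = input overshoot / output overshoot = 8 / 2 = 4.

4:1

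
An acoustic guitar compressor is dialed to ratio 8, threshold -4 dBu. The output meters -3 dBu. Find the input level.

4 dBu

That's 1 dB above the -4 dBu threshold.
Undo the ratio: input overshoot = 1 × 8 = 8 dB, giving input = 4 dBu.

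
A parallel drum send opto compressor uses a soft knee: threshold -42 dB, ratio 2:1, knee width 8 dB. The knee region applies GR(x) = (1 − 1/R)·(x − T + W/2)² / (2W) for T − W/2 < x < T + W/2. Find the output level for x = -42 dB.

-42.5 dB

x − T + W/2 = -42 − (-42) + 4 = 4.
GR = (1 − 1/2) × 4² / 16 = 0.5 × 16 / 16 = 0.5 dB.
Output = -42 − 0.5 = -42.5 dB.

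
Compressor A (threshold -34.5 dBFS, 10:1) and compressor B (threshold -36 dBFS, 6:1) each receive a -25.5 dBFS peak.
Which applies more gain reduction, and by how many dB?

B, by 0.65 dB

A: GR = 9 − 9/10 = 8.1 dB.
B: GR = 10.5 − 10.5/6 = 8.75 dB.
B reduces 0.65 dB more.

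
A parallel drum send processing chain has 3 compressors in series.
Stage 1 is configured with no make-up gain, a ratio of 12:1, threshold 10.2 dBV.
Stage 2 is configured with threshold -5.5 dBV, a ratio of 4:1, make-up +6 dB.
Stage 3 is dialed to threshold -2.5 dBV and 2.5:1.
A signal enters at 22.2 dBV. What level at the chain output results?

0.37 dBV

Stage 1: 22.2 dBV is 12 dB over 10.2 dBV; at 12:1 that becomes 1 dB over, giving 11.2 dBV.
Stage 2: 11.2 dBV is 16.7 dB over -5.5 dBV; at 4:1 that becomes 4.175 dB over, giving -1.325 dBV; +6 dB make-up → 4.675 dBV.
Stage 3: overshoot 7.175 dB → 7.175/2.5 = 2.87 dB → 0.37 dBV.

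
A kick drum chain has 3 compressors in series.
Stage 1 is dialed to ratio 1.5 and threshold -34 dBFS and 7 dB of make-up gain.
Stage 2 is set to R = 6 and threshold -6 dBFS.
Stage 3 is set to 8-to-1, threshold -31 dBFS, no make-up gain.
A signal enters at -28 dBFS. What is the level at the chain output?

-30 dBFS

Stage 1: -28 dBFS is 6 dB over -34 dBFS; at 1.5:1 that becomes 4 dB over, giving -30 dBFS; +7 dB make-up → -23 dBFS.
Stage 2: below threshold (-23 ≤ -6); passes unchanged; output -23 dBFS.
Stage 3: 8 dB above -31 dBFS, reduced 8:1 to 1 dB above → -30 dBFS.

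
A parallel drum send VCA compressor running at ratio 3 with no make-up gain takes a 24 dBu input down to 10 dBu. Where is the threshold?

3 dBu

Gain reduction = 24 − 10 = 14 dB; output overshoot = GR / (R − 1) = 14 / 2 = 7 dB.
Threshold = output − output overshoot = 10 − 7 = 3 dBu.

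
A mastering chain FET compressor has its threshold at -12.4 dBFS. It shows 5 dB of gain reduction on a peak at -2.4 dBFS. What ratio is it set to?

2:1

Input overshoot = -2.4 − (-12.4) = 10 dB.
Output overshoot = 10 − 5 = 5 dB.
Ratio = input overshoot / output overshoot = 10 / 5 = 2.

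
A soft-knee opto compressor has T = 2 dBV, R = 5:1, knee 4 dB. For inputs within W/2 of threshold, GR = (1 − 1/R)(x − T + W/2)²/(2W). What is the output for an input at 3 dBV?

x − T + W/2 = 3 − 2 + 2 = 3.
GR = (1 − 1/5) × 3² / 8 = 0.8 × 9 / 8 = 0.9 dB.
Output = 3 − 0.9 = 2.1 dBV.

2.1 dBV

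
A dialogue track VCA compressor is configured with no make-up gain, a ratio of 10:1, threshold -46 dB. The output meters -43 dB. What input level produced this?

-16 dB

The compressed level sits -43 − (-46) = 3 dB over threshold.
Undo the ratio: input overshoot = 3 × 10 = 30 dB, giving input = -16 dB.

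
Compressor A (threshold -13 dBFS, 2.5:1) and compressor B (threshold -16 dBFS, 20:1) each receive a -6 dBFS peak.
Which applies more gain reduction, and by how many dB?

A: overshoot 7 dB → output overshoot 2.8 dB → GR 4.2 dB.
B: overshoot 10 dB → output overshoot 0.5 dB → GR 9.5 dB.
Difference: 5.3 dB in favour of B.

B, by 5.3 dB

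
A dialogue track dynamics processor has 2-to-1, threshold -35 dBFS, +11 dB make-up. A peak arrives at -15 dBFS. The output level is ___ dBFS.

-15 dBFS sits 20 dB over threshold.
2:1 compression reduces that to 20/2 = 10 dB over.
So the level is -35 + 10 = -25 dBFS; make-up adds 11 dB, giving -14 dBFS.

-14 dBFS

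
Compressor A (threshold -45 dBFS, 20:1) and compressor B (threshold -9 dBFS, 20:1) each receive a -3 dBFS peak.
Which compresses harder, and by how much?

A, by 34.2 dB

A: overshoot 42 dB → output overshoot 2.1 dB → GR 39.9 dB.
B: overshoot 6 dB → output overshoot 0.3 dB → GR 5.7 dB.
A reduces 34.2 dB more.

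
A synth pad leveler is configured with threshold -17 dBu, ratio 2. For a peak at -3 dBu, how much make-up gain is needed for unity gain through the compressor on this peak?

Without make-up, output = threshold + overshoot/2 = -17 + 7 = -10 dBu.
Gap to target: 7 dB.

7 dB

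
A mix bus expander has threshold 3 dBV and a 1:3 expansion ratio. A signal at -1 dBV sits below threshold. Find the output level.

Undershoot = 3 − (-1) = 4 dB.
At 1:3, that expands to 12 dB under threshold.
Output = 3 − 12 = -9 dBV.

-9 dBV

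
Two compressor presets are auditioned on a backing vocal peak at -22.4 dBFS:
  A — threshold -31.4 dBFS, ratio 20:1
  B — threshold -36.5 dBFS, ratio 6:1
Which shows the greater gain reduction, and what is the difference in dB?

B, by 3.2 dB

A: overshoot 9 dB → output overshoot 0.45 dB → GR 8.55 dB.
B: overshoot 14.1 dB → output overshoot 2.35 dB → GR 11.75 dB.
B reduces 3.2 dB more.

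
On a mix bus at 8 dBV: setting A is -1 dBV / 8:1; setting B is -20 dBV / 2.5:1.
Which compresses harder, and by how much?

B, by 8.925 dB

A: GR = 9 − 9/8 = 7.875 dB.
B: GR = 28 − 28/2.5 = 16.8 dB.
B applies 8.925 dB more gain reduction.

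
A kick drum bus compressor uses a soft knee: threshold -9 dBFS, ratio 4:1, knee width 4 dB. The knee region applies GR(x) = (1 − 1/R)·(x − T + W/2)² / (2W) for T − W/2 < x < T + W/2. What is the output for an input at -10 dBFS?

-10.09375 dBFS

x − T + W/2 = -10 − (-9) + 2 = 1.
GR = (1 − 1/4) × 1² / 8 = 0.75 × 1 / 8 = 0.09375 dB.
Output = -10 − 0.09375 = -10.09375 dBFS.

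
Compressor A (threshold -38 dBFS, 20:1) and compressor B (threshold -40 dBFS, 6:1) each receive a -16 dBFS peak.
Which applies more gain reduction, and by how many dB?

A, by 0.9 dB

A: overshoot 22 dB → output overshoot 1.1 dB → GR 20.9 dB.
B: overshoot 24 dB → output overshoot 4 dB → GR 20 dB.
A applies 0.9 dB more gain reduction.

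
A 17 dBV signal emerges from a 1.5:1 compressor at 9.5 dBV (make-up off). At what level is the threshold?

-5.5 dBV

Let T be the threshold. Output overshoot = (input overshoot)/R, so 9.5 − T = (17 − T)/1.5.
1.5·(9.5 − T) = 17 − T → 0.5·T = 14.25 − 17 = -2.75.
T = -2.75/0.5 = -5.5 dBV.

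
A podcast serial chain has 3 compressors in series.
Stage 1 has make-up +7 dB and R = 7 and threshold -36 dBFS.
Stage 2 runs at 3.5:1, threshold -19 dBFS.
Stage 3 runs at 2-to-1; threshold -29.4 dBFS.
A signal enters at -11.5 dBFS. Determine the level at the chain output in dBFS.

-27.45 dBFS

Stage 1: -11.5 dBFS is 24.5 dB over -36 dBFS; at 7:1 that becomes 3.5 dB over, giving -32.5 dBFS; +7 dB make-up → -25.5 dBFS.
Stage 2: below threshold (-25.5 ≤ -19); passes unchanged; output -25.5 dBFS.
Stage 3: -25.5 dBFS is 3.9 dB over -29.4 dBFS; at 2:1 that becomes 1.95 dB over, giving -27.45 dBFS.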